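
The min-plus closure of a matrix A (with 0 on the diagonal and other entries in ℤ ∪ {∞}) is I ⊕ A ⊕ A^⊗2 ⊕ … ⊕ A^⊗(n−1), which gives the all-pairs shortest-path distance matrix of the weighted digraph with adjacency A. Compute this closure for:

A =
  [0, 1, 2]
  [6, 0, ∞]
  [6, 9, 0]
Closure =
  [0, 1, 2]
  [6, 0, 8]
  [6, 7, 0]

This is the Floyd-Warshall all-pairs shortest-path computation. For each intermediate vertex k = 0, 1, …, 2, update dist[i][j] ← min(dist[i][j], dist[i][k] + dist[k][j]). The final matrix gives, for each (i, j), the minimum total weight of any directed path from i to j (possibly empty when i = j).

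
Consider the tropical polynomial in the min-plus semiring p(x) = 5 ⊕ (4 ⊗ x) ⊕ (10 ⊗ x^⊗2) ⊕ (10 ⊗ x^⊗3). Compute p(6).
p(6) = 5

A tropical monomial a ⊗ x^⊗i evaluates to a + i · x. Evaluating each term at x = 6:
  Term 0 contributes 5 + 0 · 6 = 5
  Term 1 contributes 4 + 1 · 6 = 10
  Term 2 contributes 10 + 2 · 6 = 22
  Term 3 contributes 10 + 3 · 6 = 28
p(6) = ⊕ of these = min[5, 10, 22, 28] = 5.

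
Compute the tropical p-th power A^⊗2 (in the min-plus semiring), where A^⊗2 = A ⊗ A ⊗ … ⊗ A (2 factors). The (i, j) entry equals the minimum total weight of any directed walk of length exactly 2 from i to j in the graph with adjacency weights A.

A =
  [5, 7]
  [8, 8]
A^⊗2 =
  [10, 12]
  [13, 15]

Each entry (A^⊗2)_ij equals the minimum over all length-2 walks i = v_0 → v_1 → … → v_2 = j of Σ_t A[v_t][v_{t+1}]. For example, for (i, j) = (0, 1) we minimise over 2 possible intermediate vertex sequences; the minimum is 12, attained along the walk 0 → 0 → 1.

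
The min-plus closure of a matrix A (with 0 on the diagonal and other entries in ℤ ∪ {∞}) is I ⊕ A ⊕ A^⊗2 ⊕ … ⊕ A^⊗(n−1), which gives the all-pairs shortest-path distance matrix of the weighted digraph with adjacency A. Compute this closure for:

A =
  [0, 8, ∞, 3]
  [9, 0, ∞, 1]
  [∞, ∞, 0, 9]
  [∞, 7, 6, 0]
Closure =
  [0, 8, 9, 3]
  [9, 0, 7, 1]
  [25, 16, 0, 9]
  [16, 7, 6, 0]

This is the Floyd-Warshall all-pairs shortest-path computation. For each intermediate vertex k = 0, 1, …, 3, update dist[i][j] ← min(dist[i][j], dist[i][k] + dist[k][j]). The final matrix gives, for each (i, j), the minimum total weight of any directed path from i to j (possibly empty when i = j).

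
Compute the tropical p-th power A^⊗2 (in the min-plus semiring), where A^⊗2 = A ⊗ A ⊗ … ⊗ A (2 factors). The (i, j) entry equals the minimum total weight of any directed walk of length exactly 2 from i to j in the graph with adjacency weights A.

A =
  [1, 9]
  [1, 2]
A^⊗2 =
  [2, 10]
  [2, 4]

Each entry (A^⊗2)_ij equals the minimum over all length-2 walks i = v_0 → v_1 → … → v_2 = j of Σ_t A[v_t][v_{t+1}]. For example, for (i, j) = (0, 1) we minimise over 2 possible intermediate vertex sequences; the minimum is 10, attained along the walk 0 → 0 → 1.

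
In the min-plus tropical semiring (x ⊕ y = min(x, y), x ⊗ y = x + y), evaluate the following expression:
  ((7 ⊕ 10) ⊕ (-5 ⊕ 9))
((7 ⊕ 10) ⊕ (-5 ⊕ 9)) = -5

Expand innermost to outermost. Recall ⊕ takes the minimum of its arguments and ⊗ takes their sum. Working out the expression ((7 ⊕ 10) ⊕ (-5 ⊕ 9)) gives -5.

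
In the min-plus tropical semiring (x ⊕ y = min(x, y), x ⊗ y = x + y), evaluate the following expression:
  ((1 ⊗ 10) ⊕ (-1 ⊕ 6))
((1 ⊗ 10) ⊕ (-1 ⊕ 6)) = -1

Expand innermost to outermost. Recall ⊕ takes the minimum of its arguments and ⊗ takes their sum. Working out the expression ((1 ⊗ 10) ⊕ (-1 ⊕ 6)) gives -1.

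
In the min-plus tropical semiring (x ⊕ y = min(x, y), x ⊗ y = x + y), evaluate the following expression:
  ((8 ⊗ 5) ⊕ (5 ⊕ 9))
((8 ⊗ 5) ⊕ (5 ⊕ 9)) = 5

Expand innermost to outermost. Recall ⊕ takes the minimum of its arguments and ⊗ takes their sum. Working out the expression ((8 ⊗ 5) ⊕ (5 ⊕ 9)) gives 5.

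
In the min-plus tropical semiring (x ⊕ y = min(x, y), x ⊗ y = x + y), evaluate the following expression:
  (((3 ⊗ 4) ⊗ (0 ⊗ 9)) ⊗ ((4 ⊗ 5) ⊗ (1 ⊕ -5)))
(((3 ⊗ 4) ⊗ (0 ⊗ 9)) ⊗ ((4 ⊗ 5) ⊗ (1 ⊕ -5))) = 20

Expand innermost to outermost. Recall ⊕ takes the minimum of its arguments and ⊗ takes their sum. Working out the expression (((3 ⊗ 4) ⊗ (0 ⊗ 9)) ⊗ ((4 ⊗ 5) ⊗ (1 ⊕ -5))) gives 20.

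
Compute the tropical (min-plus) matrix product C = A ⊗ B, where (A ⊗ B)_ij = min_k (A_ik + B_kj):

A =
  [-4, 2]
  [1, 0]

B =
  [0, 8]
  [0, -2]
A ⊗ B =
  [-4, 0]
  [0, -2]

Apply the min-plus product entry-by-entry:
  C[0][0] = min over k of (A[0][0] + B[0][0] = -4 + 0 = -4, A[0][1] + B[1][0] = 2 + 0 = 2) = -4 (attained at k = 0)
  C[0][1] = min over k of (A[0][0] + B[0][1] = -4 + 8 = 4, A[0][1] + B[1][1] = 2 + -2 = 0) = 0 (attained at k = 1)
  C[1][0] = min over k of (A[1][0] + B[0][0] = 1 + 0 = 1, A[1][1] + B[1][0] = 0 + 0 = 0) = 0 (attained at k = 1)
  C[1][1] = min over k of (A[1][0] + B[0][1] = 1 + 8 = 9, A[1][1] + B[1][1] = 0 + -2 = -2) = -2 (attained at k = 1)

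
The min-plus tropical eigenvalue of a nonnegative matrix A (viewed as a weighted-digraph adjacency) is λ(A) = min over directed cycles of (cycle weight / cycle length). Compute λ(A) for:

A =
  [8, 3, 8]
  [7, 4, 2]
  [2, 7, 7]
λ(A) = 7/3

Enumerate directed cycles and compute their means (weight / length). Sample:
  cycle 0 → 0: weight = 8, length = 1, mean = 8/1 ≈ 8.000
  cycle 1 → 1: weight = 4, length = 1, mean = 4/1 ≈ 4.000
  cycle 2 → 2: weight = 7, length = 1, mean = 7/1 ≈ 7.000
  cycle 0 → 1 → 0: weight = 10, length = 2, mean = 10/2 ≈ 5.000
  cycle 0 → 2 → 0: weight = 10, length = 2, mean = 10/2 ≈ 5.000
  cycle 1 → 0 → 1: weight = 10, length = 2, mean = 10/2 ≈ 5.000
Minimum mean = 2.333, attained e.g. along the cycle 0 → 1 → 2 → 0 with weight 7 and length 3. So λ(A) = 7/3 = 7/3.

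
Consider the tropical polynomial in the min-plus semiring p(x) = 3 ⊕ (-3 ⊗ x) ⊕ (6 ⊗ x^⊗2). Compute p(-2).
p(-2) = -5

A tropical monomial a ⊗ x^⊗i evaluates to a + i · x. Evaluating each term at x = -2:
  Term 0 contributes 3 + 0 · -2 = 3
  Term 1 contributes -3 + 1 · -2 = -5
  Term 2 contributes 6 + 2 · -2 = 2
p(-2) = ⊕ of these = min[3, -5, 2] = -5.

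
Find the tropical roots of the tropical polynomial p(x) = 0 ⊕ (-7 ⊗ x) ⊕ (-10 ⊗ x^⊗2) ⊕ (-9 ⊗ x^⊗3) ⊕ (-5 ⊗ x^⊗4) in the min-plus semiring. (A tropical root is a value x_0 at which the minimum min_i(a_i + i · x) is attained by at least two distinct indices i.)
Roots: {-4, -1, 3, 7}

Each tropical root is a break point of the lower envelope of the lines y = a_i + i · x (there are 5 lines, with slopes 0, 1, ..., 4). Only the lines that attain the minimum somewhere contribute to roots; other lines are dominated. Here the surviving (envelope) indices are i = 4, i = 3, i = 2, i = 1, i = 0.
Intersections between consecutive envelope lines give the roots: for adjacent envelope indices i < j the intersection is x = (a_i − a_j) / (j − i). Reading off the sorted break points: {-4, -1, 3, 7}.
Verification: at each break x_0, at least two indices attain the minimum of min_i(a_i + i · x_0).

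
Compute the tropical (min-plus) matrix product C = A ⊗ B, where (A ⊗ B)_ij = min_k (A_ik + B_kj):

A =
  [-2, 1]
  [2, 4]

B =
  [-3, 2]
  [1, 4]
A ⊗ B =
  [-5, 0]
  [-1, 4]

Apply the min-plus product entry-by-entry:
  C[0][0] = min over k of (A[0][0] + B[0][0] = -2 + -3 = -5, A[0][1] + B[1][0] = 1 + 1 = 2) = -5 (attained at k = 0)
  C[0][1] = min over k of (A[0][0] + B[0][1] = -2 + 2 = 0, A[0][1] + B[1][1] = 1 + 4 = 5) = 0 (attained at k = 0)
  C[1][0] = min over k of (A[1][0] + B[0][0] = 2 + -3 = -1, A[1][1] + B[1][0] = 4 + 1 = 5) = -1 (attained at k = 0)
  C[1][1] = min over k of (A[1][0] + B[0][1] = 2 + 2 = 4, A[1][1] + B[1][1] = 4 + 4 = 8) = 4 (attained at k = 0)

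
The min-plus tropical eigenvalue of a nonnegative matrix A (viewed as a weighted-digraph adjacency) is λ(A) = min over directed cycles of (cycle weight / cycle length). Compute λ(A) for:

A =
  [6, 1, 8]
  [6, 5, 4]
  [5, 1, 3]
λ(A) = 5/2

Enumerate directed cycles and compute their means (weight / length). Sample:
  cycle 0 → 0: weight = 6, length = 1, mean = 6/1 ≈ 6.000
  cycle 1 → 1: weight = 5, length = 1, mean = 5/1 ≈ 5.000
  cycle 2 → 2: weight = 3, length = 1, mean = 3/1 ≈ 3.000
  cycle 0 → 1 → 0: weight = 7, length = 2, mean = 7/2 ≈ 3.500
  cycle 0 → 2 → 0: weight = 13, length = 2, mean = 13/2 ≈ 6.500
  cycle 1 → 0 → 1: weight = 7, length = 2, mean = 7/2 ≈ 3.500
Minimum mean = 2.500, attained e.g. along the cycle 1 → 2 → 1 with weight 5 and length 2. So λ(A) = 5/2 = 5/2.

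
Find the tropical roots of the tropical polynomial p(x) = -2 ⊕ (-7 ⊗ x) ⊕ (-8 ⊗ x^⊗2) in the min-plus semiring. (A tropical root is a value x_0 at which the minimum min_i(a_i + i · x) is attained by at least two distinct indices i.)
Roots: {1, 5}

Each tropical root is a break point of the lower envelope of the lines y = a_i + i · x (there are 3 lines, with slopes 0, 1, ..., 2). Only the lines that attain the minimum somewhere contribute to roots; other lines are dominated. Here the surviving (envelope) indices are i = 2, i = 1, i = 0.
Intersections between consecutive envelope lines give the roots: for adjacent envelope indices i < j the intersection is x = (a_i − a_j) / (j − i). Reading off the sorted break points: {1, 5}.
Verification: at each break x_0, at least two indices attain the minimum of min_i(a_i + i · x_0).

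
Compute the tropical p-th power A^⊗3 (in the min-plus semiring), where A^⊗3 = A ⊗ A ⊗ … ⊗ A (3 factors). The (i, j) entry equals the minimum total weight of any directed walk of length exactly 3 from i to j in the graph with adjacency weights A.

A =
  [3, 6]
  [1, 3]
A^⊗3 =
  [9, 12]
  [7, 9]

Each entry (A^⊗3)_ij equals the minimum over all length-3 walks i = v_0 → v_1 → … → v_3 = j of Σ_t A[v_t][v_{t+1}]. For example, for (i, j) = (0, 1) we minimise over 4 possible intermediate vertex sequences; the minimum is 12, attained along the walk 0 → 0 → 0 → 1.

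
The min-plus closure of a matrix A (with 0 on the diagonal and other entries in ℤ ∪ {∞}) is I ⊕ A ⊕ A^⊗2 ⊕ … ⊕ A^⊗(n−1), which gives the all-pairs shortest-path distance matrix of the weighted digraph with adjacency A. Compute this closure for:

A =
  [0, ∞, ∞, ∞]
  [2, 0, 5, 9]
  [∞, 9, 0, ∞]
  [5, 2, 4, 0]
Closure =
  [0, ∞, ∞, ∞]
  [2, 0, 5, 9]
  [11, 9, 0, 18]
  [4, 2, 4, 0]

This is the Floyd-Warshall all-pairs shortest-path computation. For each intermediate vertex k = 0, 1, …, 3, update dist[i][j] ← min(dist[i][j], dist[i][k] + dist[k][j]). The final matrix gives, for each (i, j), the minimum total weight of any directed path from i to j (possibly empty when i = j).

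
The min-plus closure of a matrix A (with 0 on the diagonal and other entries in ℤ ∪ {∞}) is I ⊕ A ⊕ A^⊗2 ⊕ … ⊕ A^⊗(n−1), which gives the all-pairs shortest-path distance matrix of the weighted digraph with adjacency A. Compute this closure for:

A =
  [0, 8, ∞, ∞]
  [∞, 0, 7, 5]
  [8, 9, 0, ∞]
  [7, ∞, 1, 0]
Closure =
  [0, 8, 14, 13]
  [12, 0, 6, 5]
  [8, 9, 0, 14]
  [7, 10, 1, 0]

This is the Floyd-Warshall all-pairs shortest-path computation. For each intermediate vertex k = 0, 1, …, 3, update dist[i][j] ← min(dist[i][j], dist[i][k] + dist[k][j]). The final matrix gives, for each (i, j), the minimum total weight of any directed path from i to j (possibly empty when i = j).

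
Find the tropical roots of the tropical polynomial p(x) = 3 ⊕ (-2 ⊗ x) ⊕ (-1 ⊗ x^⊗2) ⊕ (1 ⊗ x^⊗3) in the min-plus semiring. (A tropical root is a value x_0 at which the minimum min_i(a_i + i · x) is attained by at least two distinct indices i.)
Roots: {-2, -1, 5}

Each tropical root is a break point of the lower envelope of the lines y = a_i + i · x (there are 4 lines, with slopes 0, 1, ..., 3). Only the lines that attain the minimum somewhere contribute to roots; other lines are dominated. Here the surviving (envelope) indices are i = 3, i = 2, i = 1, i = 0.
Intersections between consecutive envelope lines give the roots: for adjacent envelope indices i < j the intersection is x = (a_i − a_j) / (j − i). Reading off the sorted break points: {-2, -1, 5}.
Verification: at each break x_0, at least two indices attain the minimum of min_i(a_i + i · x_0).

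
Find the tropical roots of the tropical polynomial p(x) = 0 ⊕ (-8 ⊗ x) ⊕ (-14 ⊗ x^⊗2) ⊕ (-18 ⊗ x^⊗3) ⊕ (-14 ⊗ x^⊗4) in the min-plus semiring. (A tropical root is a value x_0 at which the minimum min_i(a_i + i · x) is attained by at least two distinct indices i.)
Roots: {-4, 4, 6, 8}

Each tropical root is a break point of the lower envelope of the lines y = a_i + i · x (there are 5 lines, with slopes 0, 1, ..., 4). Only the lines that attain the minimum somewhere contribute to roots; other lines are dominated. Here the surviving (envelope) indices are i = 4, i = 3, i = 2, i = 1, i = 0.
Intersections between consecutive envelope lines give the roots: for adjacent envelope indices i < j the intersection is x = (a_i − a_j) / (j − i). Reading off the sorted break points: {-4, 4, 6, 8}.
Verification: at each break x_0, at least two indices attain the minimum of min_i(a_i + i · x_0).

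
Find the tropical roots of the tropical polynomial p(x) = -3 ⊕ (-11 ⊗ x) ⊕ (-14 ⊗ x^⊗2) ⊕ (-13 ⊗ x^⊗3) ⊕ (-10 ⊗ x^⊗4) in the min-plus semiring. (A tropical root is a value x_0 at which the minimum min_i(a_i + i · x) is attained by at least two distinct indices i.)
Roots: {-3, -1, 3, 8}

Each tropical root is a break point of the lower envelope of the lines y = a_i + i · x (there are 5 lines, with slopes 0, 1, ..., 4). Only the lines that attain the minimum somewhere contribute to roots; other lines are dominated. Here the surviving (envelope) indices are i = 4, i = 3, i = 2, i = 1, i = 0.
Intersections between consecutive envelope lines give the roots: for adjacent envelope indices i < j the intersection is x = (a_i − a_j) / (j − i). Reading off the sorted break points: {-3, -1, 3, 8}.
Verification: at each break x_0, at least two indices attain the minimum of min_i(a_i + i · x_0).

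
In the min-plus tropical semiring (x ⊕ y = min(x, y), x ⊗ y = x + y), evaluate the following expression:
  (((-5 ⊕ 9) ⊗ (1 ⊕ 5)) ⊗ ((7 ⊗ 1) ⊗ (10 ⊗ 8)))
(((-5 ⊕ 9) ⊗ (1 ⊕ 5)) ⊗ ((7 ⊗ 1) ⊗ (10 ⊗ 8))) = 22

Expand innermost to outermost. Recall ⊕ takes the minimum of its arguments and ⊗ takes their sum. Working out the expression (((-5 ⊕ 9) ⊗ (1 ⊕ 5)) ⊗ ((7 ⊗ 1) ⊗ (10 ⊗ 8))) gives 22.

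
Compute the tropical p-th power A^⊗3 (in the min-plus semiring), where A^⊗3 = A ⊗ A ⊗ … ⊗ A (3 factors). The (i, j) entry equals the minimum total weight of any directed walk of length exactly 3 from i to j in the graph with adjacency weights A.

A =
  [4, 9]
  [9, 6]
A^⊗3 =
  [12, 17]
  [17, 18]

Each entry (A^⊗3)_ij equals the minimum over all length-3 walks i = v_0 → v_1 → … → v_3 = j of Σ_t A[v_t][v_{t+1}]. For example, for (i, j) = (0, 1) we minimise over 4 possible intermediate vertex sequences; the minimum is 17, attained along the walk 0 → 0 → 0 → 1.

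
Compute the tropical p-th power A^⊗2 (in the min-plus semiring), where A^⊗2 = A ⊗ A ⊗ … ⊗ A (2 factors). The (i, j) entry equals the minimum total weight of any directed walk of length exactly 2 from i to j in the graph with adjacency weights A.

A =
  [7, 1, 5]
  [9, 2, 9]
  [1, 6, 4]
A^⊗2 =
  [6, 3, 9]
  [10, 4, 11]
  [5, 2, 6]

Each entry (A^⊗2)_ij equals the minimum over all length-2 walks i = v_0 → v_1 → … → v_2 = j of Σ_t A[v_t][v_{t+1}]. For example, for (i, j) = (0, 2) we minimise over 3 possible intermediate vertex sequences; the minimum is 9, attained along the walk 0 → 2 → 2.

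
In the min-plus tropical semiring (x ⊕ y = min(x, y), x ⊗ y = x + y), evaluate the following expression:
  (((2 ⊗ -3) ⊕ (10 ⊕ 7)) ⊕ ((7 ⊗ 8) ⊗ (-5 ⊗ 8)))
(((2 ⊗ -3) ⊕ (10 ⊕ 7)) ⊕ ((7 ⊗ 8) ⊗ (-5 ⊗ 8))) = -1

Expand innermost to outermost. Recall ⊕ takes the minimum of its arguments and ⊗ takes their sum. Working out the expression (((2 ⊗ -3) ⊕ (10 ⊕ 7)) ⊕ ((7 ⊗ 8) ⊗ (-5 ⊗ 8))) gives -1.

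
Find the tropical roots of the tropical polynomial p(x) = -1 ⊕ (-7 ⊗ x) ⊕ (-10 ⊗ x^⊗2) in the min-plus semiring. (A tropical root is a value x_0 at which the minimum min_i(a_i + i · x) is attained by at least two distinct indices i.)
Roots: {3, 6}

Each tropical root is a break point of the lower envelope of the lines y = a_i + i · x (there are 3 lines, with slopes 0, 1, ..., 2). Only the lines that attain the minimum somewhere contribute to roots; other lines are dominated. Here the surviving (envelope) indices are i = 2, i = 1, i = 0.
Intersections between consecutive envelope lines give the roots: for adjacent envelope indices i < j the intersection is x = (a_i − a_j) / (j − i). Reading off the sorted break points: {3, 6}.
Verification: at each break x_0, at least two indices attain the minimum of min_i(a_i + i · x_0).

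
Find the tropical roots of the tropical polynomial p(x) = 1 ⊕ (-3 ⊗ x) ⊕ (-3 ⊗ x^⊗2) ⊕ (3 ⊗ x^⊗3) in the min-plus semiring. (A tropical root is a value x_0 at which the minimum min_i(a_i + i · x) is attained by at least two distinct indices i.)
Roots: {-6, 0, 4}

Each tropical root is a break point of the lower envelope of the lines y = a_i + i · x (there are 4 lines, with slopes 0, 1, ..., 3). Only the lines that attain the minimum somewhere contribute to roots; other lines are dominated. Here the surviving (envelope) indices are i = 3, i = 2, i = 1, i = 0.
Intersections between consecutive envelope lines give the roots: for adjacent envelope indices i < j the intersection is x = (a_i − a_j) / (j − i). Reading off the sorted break points: {-6, 0, 4}.
Verification: at each break x_0, at least two indices attain the minimum of min_i(a_i + i · x_0).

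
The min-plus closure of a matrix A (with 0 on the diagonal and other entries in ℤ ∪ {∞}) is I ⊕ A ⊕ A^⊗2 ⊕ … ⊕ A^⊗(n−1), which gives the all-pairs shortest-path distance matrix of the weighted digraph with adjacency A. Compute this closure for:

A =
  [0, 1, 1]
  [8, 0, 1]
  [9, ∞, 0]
Closure =
  [0, 1, 1]
  [8, 0, 1]
  [9, 10, 0]

This is the Floyd-Warshall all-pairs shortest-path computation. For each intermediate vertex k = 0, 1, …, 2, update dist[i][j] ← min(dist[i][j], dist[i][k] + dist[k][j]). The final matrix gives, for each (i, j), the minimum total weight of any directed path from i to j (possibly empty when i = j).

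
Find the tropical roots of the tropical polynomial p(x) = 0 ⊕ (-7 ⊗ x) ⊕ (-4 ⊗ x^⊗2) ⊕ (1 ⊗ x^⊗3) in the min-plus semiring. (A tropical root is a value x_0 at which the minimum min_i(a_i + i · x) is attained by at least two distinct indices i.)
Roots: {-5, -3, 7}

Each tropical root is a break point of the lower envelope of the lines y = a_i + i · x (there are 4 lines, with slopes 0, 1, ..., 3). Only the lines that attain the minimum somewhere contribute to roots; other lines are dominated. Here the surviving (envelope) indices are i = 3, i = 2, i = 1, i = 0.
Intersections between consecutive envelope lines give the roots: for adjacent envelope indices i < j the intersection is x = (a_i − a_j) / (j − i). Reading off the sorted break points: {-5, -3, 7}.
Verification: at each break x_0, at least two indices attain the minimum of min_i(a_i + i · x_0).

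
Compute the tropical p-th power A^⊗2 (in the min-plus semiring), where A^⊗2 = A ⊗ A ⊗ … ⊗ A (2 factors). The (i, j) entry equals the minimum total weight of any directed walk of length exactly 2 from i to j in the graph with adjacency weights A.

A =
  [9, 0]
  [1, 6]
A^⊗2 =
  [1, 6]
  [7, 1]

Each entry (A^⊗2)_ij equals the minimum over all length-2 walks i = v_0 → v_1 → … → v_2 = j of Σ_t A[v_t][v_{t+1}]. For example, for (i, j) = (0, 1) we minimise over 2 possible intermediate vertex sequences; the minimum is 6, attained along the walk 0 → 1 → 1.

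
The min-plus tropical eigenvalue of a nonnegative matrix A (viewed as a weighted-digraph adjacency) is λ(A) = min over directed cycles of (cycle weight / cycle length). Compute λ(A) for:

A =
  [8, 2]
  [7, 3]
λ(A) = 3

Enumerate directed cycles and compute their means (weight / length). Sample:
  cycle 0 → 0: weight = 8, length = 1, mean = 8/1 ≈ 8.000
  cycle 1 → 1: weight = 3, length = 1, mean = 3/1 ≈ 3.000
  cycle 0 → 1 → 0: weight = 9, length = 2, mean = 9/2 ≈ 4.500
  cycle 1 → 0 → 1: weight = 9, length = 2, mean = 9/2 ≈ 4.500
Minimum mean = 3.000, attained e.g. along the cycle 1 → 1 with weight 3 and length 1. So λ(A) = 3/1 = 3.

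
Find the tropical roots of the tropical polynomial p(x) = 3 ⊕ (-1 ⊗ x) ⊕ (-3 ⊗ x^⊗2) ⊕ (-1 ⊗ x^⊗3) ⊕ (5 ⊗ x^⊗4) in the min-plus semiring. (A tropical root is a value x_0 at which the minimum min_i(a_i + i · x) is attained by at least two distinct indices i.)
Roots: {-6, -2, 2, 4}

Each tropical root is a break point of the lower envelope of the lines y = a_i + i · x (there are 5 lines, with slopes 0, 1, ..., 4). Only the lines that attain the minimum somewhere contribute to roots; other lines are dominated. Here the surviving (envelope) indices are i = 4, i = 3, i = 2, i = 1, i = 0.
Intersections between consecutive envelope lines give the roots: for adjacent envelope indices i < j the intersection is x = (a_i − a_j) / (j − i). Reading off the sorted break points: {-6, -2, 2, 4}.
Verification: at each break x_0, at least two indices attain the minimum of min_i(a_i + i · x_0).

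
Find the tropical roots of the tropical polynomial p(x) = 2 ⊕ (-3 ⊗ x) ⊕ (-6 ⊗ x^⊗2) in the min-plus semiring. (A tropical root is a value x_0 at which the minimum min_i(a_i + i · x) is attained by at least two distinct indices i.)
Roots: {3, 5}

Each tropical root is a break point of the lower envelope of the lines y = a_i + i · x (there are 3 lines, with slopes 0, 1, ..., 2). Only the lines that attain the minimum somewhere contribute to roots; other lines are dominated. Here the surviving (envelope) indices are i = 2, i = 1, i = 0.
Intersections between consecutive envelope lines give the roots: for adjacent envelope indices i < j the intersection is x = (a_i − a_j) / (j − i). Reading off the sorted break points: {3, 5}.
Verification: at each break x_0, at least two indices attain the minimum of min_i(a_i + i · x_0).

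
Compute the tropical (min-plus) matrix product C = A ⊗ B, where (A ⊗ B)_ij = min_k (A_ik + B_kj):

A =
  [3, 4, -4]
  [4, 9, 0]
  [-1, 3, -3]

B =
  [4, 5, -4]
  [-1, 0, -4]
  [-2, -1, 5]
A ⊗ B =
  [-6, -5, -1]
  [-2, -1, 0]
  [-5, -4, -5]

Apply the min-plus product entry-by-entry:
  C[0][0] = min over k of (A[0][0] + B[0][0] = 3 + 4 = 7, A[0][1] + B[1][0] = 4 + -1 = 3, A[0][2] + B[2][0] = -4 + -2 = -6) = -6 (attained at k = 2)
  C[0][1] = min over k of (A[0][0] + B[0][1] = 3 + 5 = 8, A[0][1] + B[1][1] = 4 + 0 = 4, A[0][2] + B[2][1] = -4 + -1 = -5) = -5 (attained at k = 2)
  C[0][2] = min over k of (A[0][0] + B[0][2] = 3 + -4 = -1, A[0][1] + B[1][2] = 4 + -4 = 0, A[0][2] + B[2][2] = -4 + 5 = 1) = -1 (attained at k = 0)
  C[1][0] = min over k of (A[1][0] + B[0][0] = 4 + 4 = 8, A[1][1] + B[1][0] = 9 + -1 = 8, A[1][2] + B[2][0] = 0 + -2 = -2) = -2 (attained at k = 2)
  C[1][1] = min over k of (A[1][0] + B[0][1] = 4 + 5 = 9, A[1][1] + B[1][1] = 9 + 0 = 9, A[1][2] + B[2][1] = 0 + -1 = -1) = -1 (attained at k = 2)
  C[1][2] = min over k of (A[1][0] + B[0][2] = 4 + -4 = 0, A[1][1] + B[1][2] = 9 + -4 = 5, A[1][2] + B[2][2] = 0 + 5 = 5) = 0 (attained at k = 0)
  C[2][0] = min over k of (A[2][0] + B[0][0] = -1 + 4 = 3, A[2][1] + B[1][0] = 3 + -1 = 2, A[2][2] + B[2][0] = -3 + -2 = -5) = -5 (attained at k = 2)
  C[2][1] = min over k of (A[2][0] + B[0][1] = -1 + 5 = 4, A[2][1] + B[1][1] = 3 + 0 = 3, A[2][2] + B[2][1] = -3 + -1 = -4) = -4 (attained at k = 2)
  C[2][2] = min over k of (A[2][0] + B[0][2] = -1 + -4 = -5, A[2][1] + B[1][2] = 3 + -4 = -1, A[2][2] + B[2][2] = -3 + 5 = 2) = -5 (attained at k = 0)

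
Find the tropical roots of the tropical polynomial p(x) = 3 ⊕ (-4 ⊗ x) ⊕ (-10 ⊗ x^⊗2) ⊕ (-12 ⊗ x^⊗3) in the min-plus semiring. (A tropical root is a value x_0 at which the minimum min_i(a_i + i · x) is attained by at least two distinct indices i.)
Roots: {2, 6, 7}

Each tropical root is a break point of the lower envelope of the lines y = a_i + i · x (there are 4 lines, with slopes 0, 1, ..., 3). Only the lines that attain the minimum somewhere contribute to roots; other lines are dominated. Here the surviving (envelope) indices are i = 3, i = 2, i = 1, i = 0.
Intersections between consecutive envelope lines give the roots: for adjacent envelope indices i < j the intersection is x = (a_i − a_j) / (j − i). Reading off the sorted break points: {2, 6, 7}.
Verification: at each break x_0, at least two indices attain the minimum of min_i(a_i + i · x_0).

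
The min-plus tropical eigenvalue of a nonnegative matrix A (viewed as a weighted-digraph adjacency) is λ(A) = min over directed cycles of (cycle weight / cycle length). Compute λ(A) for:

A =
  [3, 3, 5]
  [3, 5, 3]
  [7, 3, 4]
λ(A) = 3

Enumerate directed cycles and compute their means (weight / length). Sample:
  cycle 0 → 0: weight = 3, length = 1, mean = 3/1 ≈ 3.000
  cycle 1 → 1: weight = 5, length = 1, mean = 5/1 ≈ 5.000
  cycle 2 → 2: weight = 4, length = 1, mean = 4/1 ≈ 4.000
  cycle 0 → 1 → 0: weight = 6, length = 2, mean = 6/2 ≈ 3.000
  cycle 0 → 2 → 0: weight = 12, length = 2, mean = 12/2 ≈ 6.000
  cycle 1 → 0 → 1: weight = 6, length = 2, mean = 6/2 ≈ 3.000
Minimum mean = 3.000, attained e.g. along the cycle 0 → 0 with weight 3 and length 1. So λ(A) = 3/1 = 3.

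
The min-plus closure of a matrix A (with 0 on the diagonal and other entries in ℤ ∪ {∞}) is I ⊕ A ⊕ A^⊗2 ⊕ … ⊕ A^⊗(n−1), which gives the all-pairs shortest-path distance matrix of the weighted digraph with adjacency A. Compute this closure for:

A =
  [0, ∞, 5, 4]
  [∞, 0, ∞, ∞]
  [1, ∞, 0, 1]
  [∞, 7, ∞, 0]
Closure =
  [0, 11, 5, 4]
  [∞, 0, ∞, ∞]
  [1, 8, 0, 1]
  [∞, 7, ∞, 0]

This is the Floyd-Warshall all-pairs shortest-path computation. For each intermediate vertex k = 0, 1, …, 3, update dist[i][j] ← min(dist[i][j], dist[i][k] + dist[k][j]). The final matrix gives, for each (i, j), the minimum total weight of any directed path from i to j (possibly empty when i = j).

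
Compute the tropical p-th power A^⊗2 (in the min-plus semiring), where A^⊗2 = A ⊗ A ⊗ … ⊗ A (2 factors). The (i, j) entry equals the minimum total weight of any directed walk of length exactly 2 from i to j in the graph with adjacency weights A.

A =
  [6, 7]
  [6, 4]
A^⊗2 =
  [12, 11]
  [10, 8]

Each entry (A^⊗2)_ij equals the minimum over all length-2 walks i = v_0 → v_1 → … → v_2 = j of Σ_t A[v_t][v_{t+1}]. For example, for (i, j) = (0, 1) we minimise over 2 possible intermediate vertex sequences; the minimum is 11, attained along the walk 0 → 1 → 1.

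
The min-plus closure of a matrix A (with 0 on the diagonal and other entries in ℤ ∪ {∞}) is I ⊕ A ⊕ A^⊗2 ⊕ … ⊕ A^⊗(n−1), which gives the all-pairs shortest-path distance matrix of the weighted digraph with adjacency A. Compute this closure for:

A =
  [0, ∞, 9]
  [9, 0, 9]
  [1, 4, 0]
Closure =
  [0, 13, 9]
  [9, 0, 9]
  [1, 4, 0]

This is the Floyd-Warshall all-pairs shortest-path computation. For each intermediate vertex k = 0, 1, …, 2, update dist[i][j] ← min(dist[i][j], dist[i][k] + dist[k][j]). The final matrix gives, for each (i, j), the minimum total weight of any directed path from i to j (possibly empty when i = j).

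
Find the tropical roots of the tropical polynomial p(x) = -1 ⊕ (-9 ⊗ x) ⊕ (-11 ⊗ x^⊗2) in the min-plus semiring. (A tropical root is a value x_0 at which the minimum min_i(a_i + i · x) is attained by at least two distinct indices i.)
Roots: {2, 8}

Each tropical root is a break point of the lower envelope of the lines y = a_i + i · x (there are 3 lines, with slopes 0, 1, ..., 2). Only the lines that attain the minimum somewhere contribute to roots; other lines are dominated. Here the surviving (envelope) indices are i = 2, i = 1, i = 0.
Intersections between consecutive envelope lines give the roots: for adjacent envelope indices i < j the intersection is x = (a_i − a_j) / (j − i). Reading off the sorted break points: {2, 8}.
Verification: at each break x_0, at least two indices attain the minimum of min_i(a_i + i · x_0).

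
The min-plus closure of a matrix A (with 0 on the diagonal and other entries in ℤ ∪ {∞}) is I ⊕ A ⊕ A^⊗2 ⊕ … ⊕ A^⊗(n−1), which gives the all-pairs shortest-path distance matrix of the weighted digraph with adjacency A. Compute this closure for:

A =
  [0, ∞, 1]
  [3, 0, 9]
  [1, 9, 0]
Closure =
  [0, 10, 1]
  [3, 0, 4]
  [1, 9, 0]

This is the Floyd-Warshall all-pairs shortest-path computation. For each intermediate vertex k = 0, 1, …, 2, update dist[i][j] ← min(dist[i][j], dist[i][k] + dist[k][j]). The final matrix gives, for each (i, j), the minimum total weight of any directed path from i to j (possibly empty when i = j).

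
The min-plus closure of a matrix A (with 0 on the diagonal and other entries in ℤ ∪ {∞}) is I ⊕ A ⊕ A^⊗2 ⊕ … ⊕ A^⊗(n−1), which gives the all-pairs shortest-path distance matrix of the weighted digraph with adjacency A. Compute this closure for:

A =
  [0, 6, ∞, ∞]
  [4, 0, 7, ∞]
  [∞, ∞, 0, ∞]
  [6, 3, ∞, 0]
Closure =
  [0, 6, 13, ∞]
  [4, 0, 7, ∞]
  [∞, ∞, 0, ∞]
  [6, 3, 10, 0]

This is the Floyd-Warshall all-pairs shortest-path computation. For each intermediate vertex k = 0, 1, …, 3, update dist[i][j] ← min(dist[i][j], dist[i][k] + dist[k][j]). The final matrix gives, for each (i, j), the minimum total weight of any directed path from i to j (possibly empty when i = j).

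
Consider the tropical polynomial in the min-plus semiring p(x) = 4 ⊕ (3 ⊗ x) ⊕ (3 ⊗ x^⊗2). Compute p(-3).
p(-3) = -3

A tropical monomial a ⊗ x^⊗i evaluates to a + i · x. Evaluating each term at x = -3:
  Term 0 contributes 4 + 0 · -3 = 4
  Term 1 contributes 3 + 1 · -3 = 0
  Term 2 contributes 3 + 2 · -3 = -3
p(-3) = ⊕ of these = min[4, 0, -3] = -3.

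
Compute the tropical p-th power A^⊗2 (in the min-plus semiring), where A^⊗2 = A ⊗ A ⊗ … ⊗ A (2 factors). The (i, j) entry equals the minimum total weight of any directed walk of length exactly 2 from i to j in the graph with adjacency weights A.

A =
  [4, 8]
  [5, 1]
A^⊗2 =
  [8, 9]
  [6, 2]

Each entry (A^⊗2)_ij equals the minimum over all length-2 walks i = v_0 → v_1 → … → v_2 = j of Σ_t A[v_t][v_{t+1}]. For example, for (i, j) = (0, 1) we minimise over 2 possible intermediate vertex sequences; the minimum is 9, attained along the walk 0 → 1 → 1.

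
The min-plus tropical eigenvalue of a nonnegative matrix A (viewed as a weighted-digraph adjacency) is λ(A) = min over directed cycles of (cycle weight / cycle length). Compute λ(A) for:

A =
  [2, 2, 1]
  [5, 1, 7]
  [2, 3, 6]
λ(A) = 1

Enumerate directed cycles and compute their means (weight / length). Sample:
  cycle 0 → 0: weight = 2, length = 1, mean = 2/1 ≈ 2.000
  cycle 1 → 1: weight = 1, length = 1, mean = 1/1 ≈ 1.000
  cycle 2 → 2: weight = 6, length = 1, mean = 6/1 ≈ 6.000
  cycle 0 → 1 → 0: weight = 7, length = 2, mean = 7/2 ≈ 3.500
  cycle 0 → 2 → 0: weight = 3, length = 2, mean = 3/2 ≈ 1.500
  cycle 1 → 0 → 1: weight = 7, length = 2, mean = 7/2 ≈ 3.500
Minimum mean = 1.000, attained e.g. along the cycle 1 → 1 with weight 1 and length 1. So λ(A) = 1/1 = 1.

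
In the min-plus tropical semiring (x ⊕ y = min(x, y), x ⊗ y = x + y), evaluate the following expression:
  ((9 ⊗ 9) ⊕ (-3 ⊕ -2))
((9 ⊗ 9) ⊕ (-3 ⊕ -2)) = -3

Expand innermost to outermost. Recall ⊕ takes the minimum of its arguments and ⊗ takes their sum. Working out the expression ((9 ⊗ 9) ⊕ (-3 ⊕ -2)) gives -3.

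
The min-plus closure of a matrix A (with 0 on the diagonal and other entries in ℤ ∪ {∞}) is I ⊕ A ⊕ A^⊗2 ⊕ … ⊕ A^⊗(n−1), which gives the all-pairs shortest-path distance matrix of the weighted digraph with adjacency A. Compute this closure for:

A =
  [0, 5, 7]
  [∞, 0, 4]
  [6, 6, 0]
Closure =
  [0, 5, 7]
  [10, 0, 4]
  [6, 6, 0]

This is the Floyd-Warshall all-pairs shortest-path computation. For each intermediate vertex k = 0, 1, …, 2, update dist[i][j] ← min(dist[i][j], dist[i][k] + dist[k][j]). The final matrix gives, for each (i, j), the minimum total weight of any directed path from i to j (possibly empty when i = j).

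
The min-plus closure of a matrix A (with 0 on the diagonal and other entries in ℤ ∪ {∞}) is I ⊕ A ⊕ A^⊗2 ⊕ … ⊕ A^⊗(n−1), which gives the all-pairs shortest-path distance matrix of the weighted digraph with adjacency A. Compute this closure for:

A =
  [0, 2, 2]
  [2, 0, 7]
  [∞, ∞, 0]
Closure =
  [0, 2, 2]
  [2, 0, 4]
  [∞, ∞, 0]

This is the Floyd-Warshall all-pairs shortest-path computation. For each intermediate vertex k = 0, 1, …, 2, update dist[i][j] ← min(dist[i][j], dist[i][k] + dist[k][j]). The final matrix gives, for each (i, j), the minimum total weight of any directed path from i to j (possibly empty when i = j).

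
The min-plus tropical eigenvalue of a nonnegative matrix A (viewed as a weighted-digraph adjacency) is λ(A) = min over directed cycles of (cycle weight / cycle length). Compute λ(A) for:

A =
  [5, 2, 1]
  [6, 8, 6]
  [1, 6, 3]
λ(A) = 1

Enumerate directed cycles and compute their means (weight / length). Sample:
  cycle 0 → 0: weight = 5, length = 1, mean = 5/1 ≈ 5.000
  cycle 1 → 1: weight = 8, length = 1, mean = 8/1 ≈ 8.000
  cycle 2 → 2: weight = 3, length = 1, mean = 3/1 ≈ 3.000
  cycle 0 → 1 → 0: weight = 8, length = 2, mean = 8/2 ≈ 4.000
  cycle 0 → 2 → 0: weight = 2, length = 2, mean = 2/2 ≈ 1.000
  cycle 1 → 0 → 1: weight = 8, length = 2, mean = 8/2 ≈ 4.000
Minimum mean = 1.000, attained e.g. along the cycle 0 → 2 → 0 with weight 2 and length 2. So λ(A) = 2/2 = 1.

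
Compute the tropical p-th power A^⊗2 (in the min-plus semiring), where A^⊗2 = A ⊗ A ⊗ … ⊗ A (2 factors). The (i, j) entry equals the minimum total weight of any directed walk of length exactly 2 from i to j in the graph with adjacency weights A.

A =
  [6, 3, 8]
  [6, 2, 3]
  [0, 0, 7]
A^⊗2 =
  [8, 5, 6]
  [3, 3, 5]
  [6, 2, 3]

Each entry (A^⊗2)_ij equals the minimum over all length-2 walks i = v_0 → v_1 → … → v_2 = j of Σ_t A[v_t][v_{t+1}]. For example, for (i, j) = (0, 2) we minimise over 3 possible intermediate vertex sequences; the minimum is 6, attained along the walk 0 → 1 → 2.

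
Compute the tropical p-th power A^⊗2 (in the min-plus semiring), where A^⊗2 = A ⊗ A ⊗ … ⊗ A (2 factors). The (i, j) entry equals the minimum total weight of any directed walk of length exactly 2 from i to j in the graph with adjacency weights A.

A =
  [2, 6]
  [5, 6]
A^⊗2 =
  [4, 8]
  [7, 11]

Each entry (A^⊗2)_ij equals the minimum over all length-2 walks i = v_0 → v_1 → … → v_2 = j of Σ_t A[v_t][v_{t+1}]. For example, for (i, j) = (0, 1) we minimise over 2 possible intermediate vertex sequences; the minimum is 8, attained along the walk 0 → 0 → 1.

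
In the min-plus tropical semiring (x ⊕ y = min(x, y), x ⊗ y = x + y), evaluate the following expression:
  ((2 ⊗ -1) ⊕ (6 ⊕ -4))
((2 ⊗ -1) ⊕ (6 ⊕ -4)) = -4

Expand innermost to outermost. Recall ⊕ takes the minimum of its arguments and ⊗ takes their sum. Working out the expression ((2 ⊗ -1) ⊕ (6 ⊕ -4)) gives -4.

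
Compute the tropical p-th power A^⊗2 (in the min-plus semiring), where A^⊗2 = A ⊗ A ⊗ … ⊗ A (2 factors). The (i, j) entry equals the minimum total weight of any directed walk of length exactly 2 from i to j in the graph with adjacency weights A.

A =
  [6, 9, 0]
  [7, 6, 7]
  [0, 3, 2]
A^⊗2 =
  [0, 3, 2]
  [7, 10, 7]
  [2, 5, 0]

Each entry (A^⊗2)_ij equals the minimum over all length-2 walks i = v_0 → v_1 → … → v_2 = j of Σ_t A[v_t][v_{t+1}]. For example, for (i, j) = (0, 2) we minimise over 3 possible intermediate vertex sequences; the minimum is 2, attained along the walk 0 → 2 → 2.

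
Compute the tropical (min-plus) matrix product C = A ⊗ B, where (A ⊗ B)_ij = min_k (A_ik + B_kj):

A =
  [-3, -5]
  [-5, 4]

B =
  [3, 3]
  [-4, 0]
A ⊗ B =
  [-9, -5]
  [-2, -2]

Apply the min-plus product entry-by-entry:
  C[0][0] = min over k of (A[0][0] + B[0][0] = -3 + 3 = 0, A[0][1] + B[1][0] = -5 + -4 = -9) = -9 (attained at k = 1)
  C[0][1] = min over k of (A[0][0] + B[0][1] = -3 + 3 = 0, A[0][1] + B[1][1] = -5 + 0 = -5) = -5 (attained at k = 1)
  C[1][0] = min over k of (A[1][0] + B[0][0] = -5 + 3 = -2, A[1][1] + B[1][0] = 4 + -4 = 0) = -2 (attained at k = 0)
  C[1][1] = min over k of (A[1][0] + B[0][1] = -5 + 3 = -2, A[1][1] + B[1][1] = 4 + 0 = 4) = -2 (attained at k = 0)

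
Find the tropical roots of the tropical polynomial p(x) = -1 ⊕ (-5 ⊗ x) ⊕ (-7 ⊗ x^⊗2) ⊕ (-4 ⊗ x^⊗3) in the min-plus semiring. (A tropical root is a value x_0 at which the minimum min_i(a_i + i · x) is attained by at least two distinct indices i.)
Roots: {-3, 2, 4}

Each tropical root is a break point of the lower envelope of the lines y = a_i + i · x (there are 4 lines, with slopes 0, 1, ..., 3). Only the lines that attain the minimum somewhere contribute to roots; other lines are dominated. Here the surviving (envelope) indices are i = 3, i = 2, i = 1, i = 0.
Intersections between consecutive envelope lines give the roots: for adjacent envelope indices i < j the intersection is x = (a_i − a_j) / (j − i). Reading off the sorted break points: {-3, 2, 4}.
Verification: at each break x_0, at least two indices attain the minimum of min_i(a_i + i · x_0).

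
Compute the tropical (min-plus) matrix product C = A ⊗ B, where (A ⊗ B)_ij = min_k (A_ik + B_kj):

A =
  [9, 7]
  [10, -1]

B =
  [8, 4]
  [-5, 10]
A ⊗ B =
  [2, 13]
  [-6, 9]

Apply the min-plus product entry-by-entry:
  C[0][0] = min over k of (A[0][0] + B[0][0] = 9 + 8 = 17, A[0][1] + B[1][0] = 7 + -5 = 2) = 2 (attained at k = 1)
  C[0][1] = min over k of (A[0][0] + B[0][1] = 9 + 4 = 13, A[0][1] + B[1][1] = 7 + 10 = 17) = 13 (attained at k = 0)
  C[1][0] = min over k of (A[1][0] + B[0][0] = 10 + 8 = 18, A[1][1] + B[1][0] = -1 + -5 = -6) = -6 (attained at k = 1)
  C[1][1] = min over k of (A[1][0] + B[0][1] = 10 + 4 = 14, A[1][1] + B[1][1] = -1 + 10 = 9) = 9 (attained at k = 1)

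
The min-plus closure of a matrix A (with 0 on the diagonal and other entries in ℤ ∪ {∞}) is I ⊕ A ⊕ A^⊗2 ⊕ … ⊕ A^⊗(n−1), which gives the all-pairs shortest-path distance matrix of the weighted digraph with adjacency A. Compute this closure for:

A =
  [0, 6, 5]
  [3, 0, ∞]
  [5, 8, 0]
Closure =
  [0, 6, 5]
  [3, 0, 8]
  [5, 8, 0]

This is the Floyd-Warshall all-pairs shortest-path computation. For each intermediate vertex k = 0, 1, …, 2, update dist[i][j] ← min(dist[i][j], dist[i][k] + dist[k][j]). The final matrix gives, for each (i, j), the minimum total weight of any directed path from i to j (possibly empty when i = j).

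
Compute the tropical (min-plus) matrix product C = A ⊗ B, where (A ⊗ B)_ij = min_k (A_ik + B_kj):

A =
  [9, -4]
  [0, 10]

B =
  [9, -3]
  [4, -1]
A ⊗ B =
  [0, -5]
  [9, -3]

Apply the min-plus product entry-by-entry:
  C[0][0] = min over k of (A[0][0] + B[0][0] = 9 + 9 = 18, A[0][1] + B[1][0] = -4 + 4 = 0) = 0 (attained at k = 1)
  C[0][1] = min over k of (A[0][0] + B[0][1] = 9 + -3 = 6, A[0][1] + B[1][1] = -4 + -1 = -5) = -5 (attained at k = 1)
  C[1][0] = min over k of (A[1][0] + B[0][0] = 0 + 9 = 9, A[1][1] + B[1][0] = 10 + 4 = 14) = 9 (attained at k = 0)
  C[1][1] = min over k of (A[1][0] + B[0][1] = 0 + -3 = -3, A[1][1] + B[1][1] = 10 + -1 = 9) = -3 (attained at k = 0)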